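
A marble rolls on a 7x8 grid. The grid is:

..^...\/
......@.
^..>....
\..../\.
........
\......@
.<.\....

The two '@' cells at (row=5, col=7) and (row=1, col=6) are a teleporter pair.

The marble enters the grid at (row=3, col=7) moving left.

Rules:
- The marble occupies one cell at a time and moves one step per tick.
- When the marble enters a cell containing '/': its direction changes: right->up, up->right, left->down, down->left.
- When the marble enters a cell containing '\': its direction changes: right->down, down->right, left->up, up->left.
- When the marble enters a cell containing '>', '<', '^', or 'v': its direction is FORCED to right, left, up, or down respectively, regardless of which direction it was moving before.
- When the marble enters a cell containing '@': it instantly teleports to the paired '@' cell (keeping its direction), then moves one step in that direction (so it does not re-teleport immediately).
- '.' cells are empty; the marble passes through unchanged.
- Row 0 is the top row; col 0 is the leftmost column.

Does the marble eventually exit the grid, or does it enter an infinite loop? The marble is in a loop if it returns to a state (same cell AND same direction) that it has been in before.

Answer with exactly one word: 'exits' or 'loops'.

Answer: exits

Derivation:
Step 1: enter (3,7), '.' pass, move left to (3,6)
Step 2: enter (3,6), '\' deflects left->up, move up to (2,6)
Step 3: enter (2,6), '.' pass, move up to (1,6)
Step 4: enter (1,6), '@' teleport (1,6)->(5,7), also enter (5,7), move up to (4,7)
Step 5: enter (4,7), '.' pass, move up to (3,7)
Step 6: enter (3,7), '.' pass, move up to (2,7)
Step 7: enter (2,7), '.' pass, move up to (1,7)
Step 8: enter (1,7), '.' pass, move up to (0,7)
Step 9: enter (0,7), '/' deflects up->right, move right to (0,8)
Step 10: at (0,8) — EXIT via right edge, pos 0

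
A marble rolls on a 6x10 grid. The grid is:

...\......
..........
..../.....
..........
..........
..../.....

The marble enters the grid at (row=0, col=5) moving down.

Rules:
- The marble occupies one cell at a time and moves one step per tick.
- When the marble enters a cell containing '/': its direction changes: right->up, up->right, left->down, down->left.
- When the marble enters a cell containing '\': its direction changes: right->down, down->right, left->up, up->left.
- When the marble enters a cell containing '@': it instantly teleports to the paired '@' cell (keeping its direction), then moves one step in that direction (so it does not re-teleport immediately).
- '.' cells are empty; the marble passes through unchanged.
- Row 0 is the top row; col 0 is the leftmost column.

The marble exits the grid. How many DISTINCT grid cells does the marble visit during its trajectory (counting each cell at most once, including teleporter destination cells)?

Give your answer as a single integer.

Step 1: enter (0,5), '.' pass, move down to (1,5)
Step 2: enter (1,5), '.' pass, move down to (2,5)
Step 3: enter (2,5), '.' pass, move down to (3,5)
Step 4: enter (3,5), '.' pass, move down to (4,5)
Step 5: enter (4,5), '.' pass, move down to (5,5)
Step 6: enter (5,5), '.' pass, move down to (6,5)
Step 7: at (6,5) — EXIT via bottom edge, pos 5
Distinct cells visited: 6 (path length 6)

Answer: 6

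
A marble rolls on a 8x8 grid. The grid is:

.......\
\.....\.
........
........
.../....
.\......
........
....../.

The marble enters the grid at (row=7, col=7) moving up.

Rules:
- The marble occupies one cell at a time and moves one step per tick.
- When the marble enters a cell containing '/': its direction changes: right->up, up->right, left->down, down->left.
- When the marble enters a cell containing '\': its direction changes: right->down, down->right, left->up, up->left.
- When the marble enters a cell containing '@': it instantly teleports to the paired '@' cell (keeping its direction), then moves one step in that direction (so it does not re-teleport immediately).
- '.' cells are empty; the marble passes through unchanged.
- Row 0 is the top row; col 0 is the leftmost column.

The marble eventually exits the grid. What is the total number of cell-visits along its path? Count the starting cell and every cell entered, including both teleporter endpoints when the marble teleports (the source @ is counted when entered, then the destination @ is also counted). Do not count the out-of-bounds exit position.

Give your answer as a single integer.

Answer: 15

Derivation:
Step 1: enter (7,7), '.' pass, move up to (6,7)
Step 2: enter (6,7), '.' pass, move up to (5,7)
Step 3: enter (5,7), '.' pass, move up to (4,7)
Step 4: enter (4,7), '.' pass, move up to (3,7)
Step 5: enter (3,7), '.' pass, move up to (2,7)
Step 6: enter (2,7), '.' pass, move up to (1,7)
Step 7: enter (1,7), '.' pass, move up to (0,7)
Step 8: enter (0,7), '\' deflects up->left, move left to (0,6)
Step 9: enter (0,6), '.' pass, move left to (0,5)
Step 10: enter (0,5), '.' pass, move left to (0,4)
Step 11: enter (0,4), '.' pass, move left to (0,3)
Step 12: enter (0,3), '.' pass, move left to (0,2)
Step 13: enter (0,2), '.' pass, move left to (0,1)
Step 14: enter (0,1), '.' pass, move left to (0,0)
Step 15: enter (0,0), '.' pass, move left to (0,-1)
Step 16: at (0,-1) — EXIT via left edge, pos 0
Path length (cell visits): 15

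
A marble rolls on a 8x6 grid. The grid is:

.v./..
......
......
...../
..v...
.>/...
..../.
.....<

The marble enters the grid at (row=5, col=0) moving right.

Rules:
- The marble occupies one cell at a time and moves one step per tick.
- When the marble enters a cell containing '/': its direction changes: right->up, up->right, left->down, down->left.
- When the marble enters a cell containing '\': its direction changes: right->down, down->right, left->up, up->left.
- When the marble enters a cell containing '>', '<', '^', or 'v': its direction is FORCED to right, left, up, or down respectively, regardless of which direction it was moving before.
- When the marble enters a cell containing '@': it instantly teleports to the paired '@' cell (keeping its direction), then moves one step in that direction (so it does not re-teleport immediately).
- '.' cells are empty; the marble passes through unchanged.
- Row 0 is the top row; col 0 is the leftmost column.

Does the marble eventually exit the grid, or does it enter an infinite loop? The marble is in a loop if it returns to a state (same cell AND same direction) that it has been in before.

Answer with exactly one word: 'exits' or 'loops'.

Step 1: enter (5,0), '.' pass, move right to (5,1)
Step 2: enter (5,1), '>' forces right->right, move right to (5,2)
Step 3: enter (5,2), '/' deflects right->up, move up to (4,2)
Step 4: enter (4,2), 'v' forces up->down, move down to (5,2)
Step 5: enter (5,2), '/' deflects down->left, move left to (5,1)
Step 6: enter (5,1), '>' forces left->right, move right to (5,2)
Step 7: at (5,2) dir=right — LOOP DETECTED (seen before)

Answer: loops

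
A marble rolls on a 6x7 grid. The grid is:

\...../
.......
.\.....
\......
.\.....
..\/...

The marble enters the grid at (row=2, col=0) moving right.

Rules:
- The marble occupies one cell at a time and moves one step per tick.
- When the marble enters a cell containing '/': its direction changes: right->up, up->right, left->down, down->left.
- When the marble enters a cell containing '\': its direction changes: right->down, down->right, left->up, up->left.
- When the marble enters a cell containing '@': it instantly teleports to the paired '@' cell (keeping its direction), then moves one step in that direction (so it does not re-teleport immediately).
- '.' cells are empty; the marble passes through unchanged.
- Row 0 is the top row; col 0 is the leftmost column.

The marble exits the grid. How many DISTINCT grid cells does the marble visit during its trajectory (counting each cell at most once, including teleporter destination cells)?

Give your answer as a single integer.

Step 1: enter (2,0), '.' pass, move right to (2,1)
Step 2: enter (2,1), '\' deflects right->down, move down to (3,1)
Step 3: enter (3,1), '.' pass, move down to (4,1)
Step 4: enter (4,1), '\' deflects down->right, move right to (4,2)
Step 5: enter (4,2), '.' pass, move right to (4,3)
Step 6: enter (4,3), '.' pass, move right to (4,4)
Step 7: enter (4,4), '.' pass, move right to (4,5)
Step 8: enter (4,5), '.' pass, move right to (4,6)
Step 9: enter (4,6), '.' pass, move right to (4,7)
Step 10: at (4,7) — EXIT via right edge, pos 4
Distinct cells visited: 9 (path length 9)

Answer: 9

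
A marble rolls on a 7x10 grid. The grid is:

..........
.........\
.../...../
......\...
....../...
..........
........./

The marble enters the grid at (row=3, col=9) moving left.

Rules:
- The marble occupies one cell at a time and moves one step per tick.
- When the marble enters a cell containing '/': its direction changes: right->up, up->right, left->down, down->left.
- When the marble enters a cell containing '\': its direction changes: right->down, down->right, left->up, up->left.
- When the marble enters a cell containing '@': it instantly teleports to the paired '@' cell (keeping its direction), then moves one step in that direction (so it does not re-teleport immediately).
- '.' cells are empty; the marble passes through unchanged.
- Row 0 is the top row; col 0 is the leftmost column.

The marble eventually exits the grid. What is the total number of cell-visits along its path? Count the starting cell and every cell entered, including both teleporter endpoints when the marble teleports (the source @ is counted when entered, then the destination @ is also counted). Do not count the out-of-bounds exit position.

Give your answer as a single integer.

Answer: 7

Derivation:
Step 1: enter (3,9), '.' pass, move left to (3,8)
Step 2: enter (3,8), '.' pass, move left to (3,7)
Step 3: enter (3,7), '.' pass, move left to (3,6)
Step 4: enter (3,6), '\' deflects left->up, move up to (2,6)
Step 5: enter (2,6), '.' pass, move up to (1,6)
Step 6: enter (1,6), '.' pass, move up to (0,6)
Step 7: enter (0,6), '.' pass, move up to (-1,6)
Step 8: at (-1,6) — EXIT via top edge, pos 6
Path length (cell visits): 7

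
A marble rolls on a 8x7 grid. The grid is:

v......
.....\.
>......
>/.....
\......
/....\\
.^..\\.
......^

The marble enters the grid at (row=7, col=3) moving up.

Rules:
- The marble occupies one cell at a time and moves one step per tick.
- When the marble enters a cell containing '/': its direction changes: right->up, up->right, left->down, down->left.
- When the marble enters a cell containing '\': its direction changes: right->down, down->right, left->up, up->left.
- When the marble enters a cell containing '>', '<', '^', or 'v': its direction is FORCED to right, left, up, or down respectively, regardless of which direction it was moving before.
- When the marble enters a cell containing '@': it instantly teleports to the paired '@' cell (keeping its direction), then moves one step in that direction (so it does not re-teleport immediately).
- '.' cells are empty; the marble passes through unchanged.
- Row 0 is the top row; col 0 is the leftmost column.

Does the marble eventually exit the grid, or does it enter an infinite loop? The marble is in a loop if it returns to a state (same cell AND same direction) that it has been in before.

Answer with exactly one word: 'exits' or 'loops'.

Step 1: enter (7,3), '.' pass, move up to (6,3)
Step 2: enter (6,3), '.' pass, move up to (5,3)
Step 3: enter (5,3), '.' pass, move up to (4,3)
Step 4: enter (4,3), '.' pass, move up to (3,3)
Step 5: enter (3,3), '.' pass, move up to (2,3)
Step 6: enter (2,3), '.' pass, move up to (1,3)
Step 7: enter (1,3), '.' pass, move up to (0,3)
Step 8: enter (0,3), '.' pass, move up to (-1,3)
Step 9: at (-1,3) — EXIT via top edge, pos 3

Answer: exits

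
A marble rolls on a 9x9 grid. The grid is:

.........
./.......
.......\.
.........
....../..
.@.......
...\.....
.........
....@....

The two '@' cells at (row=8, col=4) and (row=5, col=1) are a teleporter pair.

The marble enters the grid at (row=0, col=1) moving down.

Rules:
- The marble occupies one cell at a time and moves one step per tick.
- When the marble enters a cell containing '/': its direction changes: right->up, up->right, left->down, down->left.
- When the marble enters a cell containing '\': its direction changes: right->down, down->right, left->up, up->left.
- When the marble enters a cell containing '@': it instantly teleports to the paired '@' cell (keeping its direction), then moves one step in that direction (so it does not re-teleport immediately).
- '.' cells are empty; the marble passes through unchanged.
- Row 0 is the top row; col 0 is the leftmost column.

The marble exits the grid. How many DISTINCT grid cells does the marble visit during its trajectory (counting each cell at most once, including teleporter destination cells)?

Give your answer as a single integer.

Step 1: enter (0,1), '.' pass, move down to (1,1)
Step 2: enter (1,1), '/' deflects down->left, move left to (1,0)
Step 3: enter (1,0), '.' pass, move left to (1,-1)
Step 4: at (1,-1) — EXIT via left edge, pos 1
Distinct cells visited: 3 (path length 3)

Answer: 3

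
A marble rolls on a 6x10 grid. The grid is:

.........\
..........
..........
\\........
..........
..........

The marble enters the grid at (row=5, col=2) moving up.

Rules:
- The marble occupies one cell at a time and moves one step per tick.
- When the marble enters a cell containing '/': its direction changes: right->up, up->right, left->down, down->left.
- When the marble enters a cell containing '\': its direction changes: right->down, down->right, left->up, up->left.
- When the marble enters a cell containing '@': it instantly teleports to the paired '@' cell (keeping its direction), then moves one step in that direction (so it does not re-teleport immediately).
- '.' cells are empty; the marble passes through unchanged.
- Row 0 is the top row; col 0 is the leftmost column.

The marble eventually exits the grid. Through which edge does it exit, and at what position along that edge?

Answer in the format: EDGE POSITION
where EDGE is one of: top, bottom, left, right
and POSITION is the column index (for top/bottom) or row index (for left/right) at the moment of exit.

Answer: top 2

Derivation:
Step 1: enter (5,2), '.' pass, move up to (4,2)
Step 2: enter (4,2), '.' pass, move up to (3,2)
Step 3: enter (3,2), '.' pass, move up to (2,2)
Step 4: enter (2,2), '.' pass, move up to (1,2)
Step 5: enter (1,2), '.' pass, move up to (0,2)
Step 6: enter (0,2), '.' pass, move up to (-1,2)
Step 7: at (-1,2) — EXIT via top edge, pos 2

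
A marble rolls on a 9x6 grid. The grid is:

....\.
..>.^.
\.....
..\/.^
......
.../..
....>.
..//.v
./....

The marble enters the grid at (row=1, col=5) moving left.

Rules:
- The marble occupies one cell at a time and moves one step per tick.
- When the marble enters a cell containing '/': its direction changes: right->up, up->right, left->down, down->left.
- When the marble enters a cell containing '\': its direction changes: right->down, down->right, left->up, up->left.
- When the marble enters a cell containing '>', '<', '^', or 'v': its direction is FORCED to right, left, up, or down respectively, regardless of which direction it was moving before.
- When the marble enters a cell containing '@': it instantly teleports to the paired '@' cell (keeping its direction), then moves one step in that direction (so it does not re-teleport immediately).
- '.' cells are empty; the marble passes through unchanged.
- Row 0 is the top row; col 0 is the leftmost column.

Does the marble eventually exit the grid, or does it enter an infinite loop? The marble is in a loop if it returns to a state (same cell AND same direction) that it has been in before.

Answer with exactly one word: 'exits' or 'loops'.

Step 1: enter (1,5), '.' pass, move left to (1,4)
Step 2: enter (1,4), '^' forces left->up, move up to (0,4)
Step 3: enter (0,4), '\' deflects up->left, move left to (0,3)
Step 4: enter (0,3), '.' pass, move left to (0,2)
Step 5: enter (0,2), '.' pass, move left to (0,1)
Step 6: enter (0,1), '.' pass, move left to (0,0)
Step 7: enter (0,0), '.' pass, move left to (0,-1)
Step 8: at (0,-1) — EXIT via left edge, pos 0

Answer: exits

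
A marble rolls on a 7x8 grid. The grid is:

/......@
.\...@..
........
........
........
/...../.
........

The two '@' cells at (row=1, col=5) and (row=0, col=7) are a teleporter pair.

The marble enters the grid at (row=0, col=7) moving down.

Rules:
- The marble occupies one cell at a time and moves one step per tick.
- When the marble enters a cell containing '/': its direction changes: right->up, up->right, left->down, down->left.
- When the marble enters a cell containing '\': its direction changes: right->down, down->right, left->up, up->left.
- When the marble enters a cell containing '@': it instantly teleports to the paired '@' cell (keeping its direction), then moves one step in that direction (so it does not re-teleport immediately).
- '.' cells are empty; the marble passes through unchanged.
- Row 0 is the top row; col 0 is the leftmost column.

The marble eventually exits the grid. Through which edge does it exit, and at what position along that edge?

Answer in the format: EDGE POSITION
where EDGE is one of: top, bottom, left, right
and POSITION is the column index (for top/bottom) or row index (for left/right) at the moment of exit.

Answer: bottom 5

Derivation:
Step 1: enter (0,7), '@' teleport (0,7)->(1,5), also enter (1,5), move down to (2,5)
Step 2: enter (2,5), '.' pass, move down to (3,5)
Step 3: enter (3,5), '.' pass, move down to (4,5)
Step 4: enter (4,5), '.' pass, move down to (5,5)
Step 5: enter (5,5), '.' pass, move down to (6,5)
Step 6: enter (6,5), '.' pass, move down to (7,5)
Step 7: at (7,5) — EXIT via bottom edge, pos 5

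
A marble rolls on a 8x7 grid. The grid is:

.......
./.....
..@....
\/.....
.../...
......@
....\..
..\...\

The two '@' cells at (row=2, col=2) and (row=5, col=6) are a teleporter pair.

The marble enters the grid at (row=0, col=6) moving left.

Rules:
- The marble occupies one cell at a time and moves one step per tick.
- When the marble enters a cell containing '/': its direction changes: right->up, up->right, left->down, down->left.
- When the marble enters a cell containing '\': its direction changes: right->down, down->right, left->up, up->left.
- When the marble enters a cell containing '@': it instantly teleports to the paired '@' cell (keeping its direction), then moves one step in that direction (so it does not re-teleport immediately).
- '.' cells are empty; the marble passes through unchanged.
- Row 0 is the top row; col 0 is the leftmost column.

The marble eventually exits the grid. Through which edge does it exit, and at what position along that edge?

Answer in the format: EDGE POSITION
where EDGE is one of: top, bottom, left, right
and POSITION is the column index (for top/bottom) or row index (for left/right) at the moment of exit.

Answer: left 0

Derivation:
Step 1: enter (0,6), '.' pass, move left to (0,5)
Step 2: enter (0,5), '.' pass, move left to (0,4)
Step 3: enter (0,4), '.' pass, move left to (0,3)
Step 4: enter (0,3), '.' pass, move left to (0,2)
Step 5: enter (0,2), '.' pass, move left to (0,1)
Step 6: enter (0,1), '.' pass, move left to (0,0)
Step 7: enter (0,0), '.' pass, move left to (0,-1)
Step 8: at (0,-1) — EXIT via left edge, pos 0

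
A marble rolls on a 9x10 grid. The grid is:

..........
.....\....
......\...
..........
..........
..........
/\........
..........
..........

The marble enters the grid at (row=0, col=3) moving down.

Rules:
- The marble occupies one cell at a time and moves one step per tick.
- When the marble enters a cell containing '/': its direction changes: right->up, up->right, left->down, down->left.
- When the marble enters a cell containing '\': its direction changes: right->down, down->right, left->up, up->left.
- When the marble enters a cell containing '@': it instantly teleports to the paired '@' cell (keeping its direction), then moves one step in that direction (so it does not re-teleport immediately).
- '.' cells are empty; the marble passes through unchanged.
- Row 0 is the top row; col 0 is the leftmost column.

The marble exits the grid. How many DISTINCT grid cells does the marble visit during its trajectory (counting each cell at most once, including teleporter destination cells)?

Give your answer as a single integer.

Step 1: enter (0,3), '.' pass, move down to (1,3)
Step 2: enter (1,3), '.' pass, move down to (2,3)
Step 3: enter (2,3), '.' pass, move down to (3,3)
Step 4: enter (3,3), '.' pass, move down to (4,3)
Step 5: enter (4,3), '.' pass, move down to (5,3)
Step 6: enter (5,3), '.' pass, move down to (6,3)
Step 7: enter (6,3), '.' pass, move down to (7,3)
Step 8: enter (7,3), '.' pass, move down to (8,3)
Step 9: enter (8,3), '.' pass, move down to (9,3)
Step 10: at (9,3) — EXIT via bottom edge, pos 3
Distinct cells visited: 9 (path length 9)

Answer: 9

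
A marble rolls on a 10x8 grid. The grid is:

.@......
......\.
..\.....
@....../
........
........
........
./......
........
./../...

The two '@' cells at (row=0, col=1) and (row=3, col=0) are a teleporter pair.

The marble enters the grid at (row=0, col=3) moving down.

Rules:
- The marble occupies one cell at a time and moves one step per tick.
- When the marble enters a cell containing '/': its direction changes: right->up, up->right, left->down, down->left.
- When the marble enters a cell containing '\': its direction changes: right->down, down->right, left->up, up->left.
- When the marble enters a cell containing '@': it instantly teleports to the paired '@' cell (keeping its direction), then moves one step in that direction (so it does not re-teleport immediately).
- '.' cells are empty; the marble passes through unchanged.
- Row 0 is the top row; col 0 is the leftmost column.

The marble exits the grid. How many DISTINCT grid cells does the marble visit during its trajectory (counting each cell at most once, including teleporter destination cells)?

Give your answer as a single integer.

Answer: 10

Derivation:
Step 1: enter (0,3), '.' pass, move down to (1,3)
Step 2: enter (1,3), '.' pass, move down to (2,3)
Step 3: enter (2,3), '.' pass, move down to (3,3)
Step 4: enter (3,3), '.' pass, move down to (4,3)
Step 5: enter (4,3), '.' pass, move down to (5,3)
Step 6: enter (5,3), '.' pass, move down to (6,3)
Step 7: enter (6,3), '.' pass, move down to (7,3)
Step 8: enter (7,3), '.' pass, move down to (8,3)
Step 9: enter (8,3), '.' pass, move down to (9,3)
Step 10: enter (9,3), '.' pass, move down to (10,3)
Step 11: at (10,3) — EXIT via bottom edge, pos 3
Distinct cells visited: 10 (path length 10)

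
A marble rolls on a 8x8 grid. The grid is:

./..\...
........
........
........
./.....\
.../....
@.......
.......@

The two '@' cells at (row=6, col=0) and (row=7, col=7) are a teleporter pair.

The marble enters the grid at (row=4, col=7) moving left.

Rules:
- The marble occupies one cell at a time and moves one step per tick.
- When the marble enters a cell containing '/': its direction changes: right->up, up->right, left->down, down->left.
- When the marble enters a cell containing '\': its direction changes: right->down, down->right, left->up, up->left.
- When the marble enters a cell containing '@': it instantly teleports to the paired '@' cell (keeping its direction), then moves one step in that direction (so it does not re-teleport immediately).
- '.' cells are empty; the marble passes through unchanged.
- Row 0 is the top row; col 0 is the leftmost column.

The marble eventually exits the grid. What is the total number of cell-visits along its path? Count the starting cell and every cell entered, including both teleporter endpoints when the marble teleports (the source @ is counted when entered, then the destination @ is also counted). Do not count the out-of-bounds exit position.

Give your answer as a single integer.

Answer: 5

Derivation:
Step 1: enter (4,7), '\' deflects left->up, move up to (3,7)
Step 2: enter (3,7), '.' pass, move up to (2,7)
Step 3: enter (2,7), '.' pass, move up to (1,7)
Step 4: enter (1,7), '.' pass, move up to (0,7)
Step 5: enter (0,7), '.' pass, move up to (-1,7)
Step 6: at (-1,7) — EXIT via top edge, pos 7
Path length (cell visits): 5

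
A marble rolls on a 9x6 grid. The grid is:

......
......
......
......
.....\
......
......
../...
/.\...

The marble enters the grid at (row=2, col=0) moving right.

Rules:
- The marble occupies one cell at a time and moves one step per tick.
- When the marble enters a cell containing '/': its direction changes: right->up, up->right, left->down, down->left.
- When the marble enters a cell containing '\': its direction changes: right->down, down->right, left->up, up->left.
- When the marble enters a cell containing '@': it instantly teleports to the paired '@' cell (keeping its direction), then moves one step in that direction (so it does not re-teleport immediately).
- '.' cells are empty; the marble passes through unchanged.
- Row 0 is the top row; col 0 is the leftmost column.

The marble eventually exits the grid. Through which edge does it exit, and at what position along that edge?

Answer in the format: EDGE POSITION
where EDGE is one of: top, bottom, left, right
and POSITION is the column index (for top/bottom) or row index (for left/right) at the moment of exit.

Step 1: enter (2,0), '.' pass, move right to (2,1)
Step 2: enter (2,1), '.' pass, move right to (2,2)
Step 3: enter (2,2), '.' pass, move right to (2,3)
Step 4: enter (2,3), '.' pass, move right to (2,4)
Step 5: enter (2,4), '.' pass, move right to (2,5)
Step 6: enter (2,5), '.' pass, move right to (2,6)
Step 7: at (2,6) — EXIT via right edge, pos 2

Answer: right 2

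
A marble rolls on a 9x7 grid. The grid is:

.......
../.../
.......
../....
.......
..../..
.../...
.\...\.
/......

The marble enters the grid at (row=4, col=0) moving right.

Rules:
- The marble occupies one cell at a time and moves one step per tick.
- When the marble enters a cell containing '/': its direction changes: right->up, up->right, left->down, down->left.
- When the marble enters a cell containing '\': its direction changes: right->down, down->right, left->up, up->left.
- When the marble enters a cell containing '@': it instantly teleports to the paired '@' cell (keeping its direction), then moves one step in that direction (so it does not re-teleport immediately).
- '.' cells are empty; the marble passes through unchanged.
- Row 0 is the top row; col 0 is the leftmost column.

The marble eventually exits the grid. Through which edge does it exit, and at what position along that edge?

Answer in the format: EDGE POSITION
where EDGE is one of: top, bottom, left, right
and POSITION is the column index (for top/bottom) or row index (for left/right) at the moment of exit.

Step 1: enter (4,0), '.' pass, move right to (4,1)
Step 2: enter (4,1), '.' pass, move right to (4,2)
Step 3: enter (4,2), '.' pass, move right to (4,3)
Step 4: enter (4,3), '.' pass, move right to (4,4)
Step 5: enter (4,4), '.' pass, move right to (4,5)
Step 6: enter (4,5), '.' pass, move right to (4,6)
Step 7: enter (4,6), '.' pass, move right to (4,7)
Step 8: at (4,7) — EXIT via right edge, pos 4

Answer: right 4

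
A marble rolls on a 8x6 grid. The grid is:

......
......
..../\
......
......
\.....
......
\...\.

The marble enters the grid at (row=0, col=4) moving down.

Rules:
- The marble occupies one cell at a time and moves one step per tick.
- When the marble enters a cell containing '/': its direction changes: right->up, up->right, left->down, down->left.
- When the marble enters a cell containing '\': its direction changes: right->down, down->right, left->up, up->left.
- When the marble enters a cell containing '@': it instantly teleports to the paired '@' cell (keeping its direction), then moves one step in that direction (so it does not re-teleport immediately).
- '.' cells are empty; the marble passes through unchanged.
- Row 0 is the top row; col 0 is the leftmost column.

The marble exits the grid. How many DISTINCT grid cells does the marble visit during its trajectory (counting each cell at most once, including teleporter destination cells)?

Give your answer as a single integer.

Answer: 7

Derivation:
Step 1: enter (0,4), '.' pass, move down to (1,4)
Step 2: enter (1,4), '.' pass, move down to (2,4)
Step 3: enter (2,4), '/' deflects down->left, move left to (2,3)
Step 4: enter (2,3), '.' pass, move left to (2,2)
Step 5: enter (2,2), '.' pass, move left to (2,1)
Step 6: enter (2,1), '.' pass, move left to (2,0)
Step 7: enter (2,0), '.' pass, move left to (2,-1)
Step 8: at (2,-1) — EXIT via left edge, pos 2
Distinct cells visited: 7 (path length 7)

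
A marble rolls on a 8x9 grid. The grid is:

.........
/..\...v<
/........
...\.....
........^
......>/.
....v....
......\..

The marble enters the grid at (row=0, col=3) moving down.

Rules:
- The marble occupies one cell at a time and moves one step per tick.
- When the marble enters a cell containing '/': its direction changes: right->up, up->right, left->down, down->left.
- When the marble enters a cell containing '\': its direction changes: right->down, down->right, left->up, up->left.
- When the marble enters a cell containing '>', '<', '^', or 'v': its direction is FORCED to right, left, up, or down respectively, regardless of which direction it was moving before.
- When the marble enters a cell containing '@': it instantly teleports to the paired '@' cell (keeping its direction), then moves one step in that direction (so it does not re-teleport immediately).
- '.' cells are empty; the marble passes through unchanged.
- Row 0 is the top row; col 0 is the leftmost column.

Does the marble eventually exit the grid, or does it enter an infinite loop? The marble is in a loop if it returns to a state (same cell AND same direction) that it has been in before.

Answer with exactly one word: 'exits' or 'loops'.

Step 1: enter (0,3), '.' pass, move down to (1,3)
Step 2: enter (1,3), '\' deflects down->right, move right to (1,4)
Step 3: enter (1,4), '.' pass, move right to (1,5)
Step 4: enter (1,5), '.' pass, move right to (1,6)
Step 5: enter (1,6), '.' pass, move right to (1,7)
Step 6: enter (1,7), 'v' forces right->down, move down to (2,7)
Step 7: enter (2,7), '.' pass, move down to (3,7)
Step 8: enter (3,7), '.' pass, move down to (4,7)
Step 9: enter (4,7), '.' pass, move down to (5,7)
Step 10: enter (5,7), '/' deflects down->left, move left to (5,6)
Step 11: enter (5,6), '>' forces left->right, move right to (5,7)
Step 12: enter (5,7), '/' deflects right->up, move up to (4,7)
Step 13: enter (4,7), '.' pass, move up to (3,7)
Step 14: enter (3,7), '.' pass, move up to (2,7)
Step 15: enter (2,7), '.' pass, move up to (1,7)
Step 16: enter (1,7), 'v' forces up->down, move down to (2,7)
Step 17: at (2,7) dir=down — LOOP DETECTED (seen before)

Answer: loops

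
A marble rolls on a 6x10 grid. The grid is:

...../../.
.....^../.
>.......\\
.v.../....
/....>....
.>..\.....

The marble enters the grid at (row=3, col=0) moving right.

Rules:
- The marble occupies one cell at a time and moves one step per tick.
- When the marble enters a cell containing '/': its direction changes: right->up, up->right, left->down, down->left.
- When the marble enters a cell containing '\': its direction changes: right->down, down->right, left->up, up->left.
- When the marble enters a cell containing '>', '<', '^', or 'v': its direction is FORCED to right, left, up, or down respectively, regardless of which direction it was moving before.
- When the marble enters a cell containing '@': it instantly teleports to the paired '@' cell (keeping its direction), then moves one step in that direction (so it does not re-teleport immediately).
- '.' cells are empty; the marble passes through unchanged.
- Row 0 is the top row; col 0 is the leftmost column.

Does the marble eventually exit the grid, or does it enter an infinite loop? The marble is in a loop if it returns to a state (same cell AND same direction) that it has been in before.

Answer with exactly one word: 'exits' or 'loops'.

Answer: exits

Derivation:
Step 1: enter (3,0), '.' pass, move right to (3,1)
Step 2: enter (3,1), 'v' forces right->down, move down to (4,1)
Step 3: enter (4,1), '.' pass, move down to (5,1)
Step 4: enter (5,1), '>' forces down->right, move right to (5,2)
Step 5: enter (5,2), '.' pass, move right to (5,3)
Step 6: enter (5,3), '.' pass, move right to (5,4)
Step 7: enter (5,4), '\' deflects right->down, move down to (6,4)
Step 8: at (6,4) — EXIT via bottom edge, pos 4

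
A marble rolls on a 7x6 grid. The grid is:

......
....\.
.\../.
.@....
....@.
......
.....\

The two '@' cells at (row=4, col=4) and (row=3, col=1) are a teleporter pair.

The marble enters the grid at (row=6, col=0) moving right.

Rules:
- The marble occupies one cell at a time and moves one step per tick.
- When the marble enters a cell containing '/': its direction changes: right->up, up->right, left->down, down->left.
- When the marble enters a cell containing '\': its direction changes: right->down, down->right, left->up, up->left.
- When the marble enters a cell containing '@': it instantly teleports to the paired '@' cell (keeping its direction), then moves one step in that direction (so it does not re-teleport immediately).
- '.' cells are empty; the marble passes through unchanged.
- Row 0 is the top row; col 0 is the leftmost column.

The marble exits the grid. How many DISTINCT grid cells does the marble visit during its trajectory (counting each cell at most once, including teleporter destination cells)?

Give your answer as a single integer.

Answer: 6

Derivation:
Step 1: enter (6,0), '.' pass, move right to (6,1)
Step 2: enter (6,1), '.' pass, move right to (6,2)
Step 3: enter (6,2), '.' pass, move right to (6,3)
Step 4: enter (6,3), '.' pass, move right to (6,4)
Step 5: enter (6,4), '.' pass, move right to (6,5)
Step 6: enter (6,5), '\' deflects right->down, move down to (7,5)
Step 7: at (7,5) — EXIT via bottom edge, pos 5
Distinct cells visited: 6 (path length 6)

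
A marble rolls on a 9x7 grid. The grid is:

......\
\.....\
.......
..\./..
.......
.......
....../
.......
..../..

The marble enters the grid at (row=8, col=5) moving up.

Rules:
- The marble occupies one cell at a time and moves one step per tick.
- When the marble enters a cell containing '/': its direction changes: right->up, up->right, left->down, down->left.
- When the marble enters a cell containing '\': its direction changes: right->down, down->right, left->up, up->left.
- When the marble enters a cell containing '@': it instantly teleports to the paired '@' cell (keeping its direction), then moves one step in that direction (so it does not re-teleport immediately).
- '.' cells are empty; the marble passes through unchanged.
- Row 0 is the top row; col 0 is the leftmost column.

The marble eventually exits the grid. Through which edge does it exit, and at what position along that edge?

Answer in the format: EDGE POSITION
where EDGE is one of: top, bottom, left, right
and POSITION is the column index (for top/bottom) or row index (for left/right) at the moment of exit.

Answer: top 5

Derivation:
Step 1: enter (8,5), '.' pass, move up to (7,5)
Step 2: enter (7,5), '.' pass, move up to (6,5)
Step 3: enter (6,5), '.' pass, move up to (5,5)
Step 4: enter (5,5), '.' pass, move up to (4,5)
Step 5: enter (4,5), '.' pass, move up to (3,5)
Step 6: enter (3,5), '.' pass, move up to (2,5)
Step 7: enter (2,5), '.' pass, move up to (1,5)
Step 8: enter (1,5), '.' pass, move up to (0,5)
Step 9: enter (0,5), '.' pass, move up to (-1,5)
Step 10: at (-1,5) — EXIT via top edge, pos 5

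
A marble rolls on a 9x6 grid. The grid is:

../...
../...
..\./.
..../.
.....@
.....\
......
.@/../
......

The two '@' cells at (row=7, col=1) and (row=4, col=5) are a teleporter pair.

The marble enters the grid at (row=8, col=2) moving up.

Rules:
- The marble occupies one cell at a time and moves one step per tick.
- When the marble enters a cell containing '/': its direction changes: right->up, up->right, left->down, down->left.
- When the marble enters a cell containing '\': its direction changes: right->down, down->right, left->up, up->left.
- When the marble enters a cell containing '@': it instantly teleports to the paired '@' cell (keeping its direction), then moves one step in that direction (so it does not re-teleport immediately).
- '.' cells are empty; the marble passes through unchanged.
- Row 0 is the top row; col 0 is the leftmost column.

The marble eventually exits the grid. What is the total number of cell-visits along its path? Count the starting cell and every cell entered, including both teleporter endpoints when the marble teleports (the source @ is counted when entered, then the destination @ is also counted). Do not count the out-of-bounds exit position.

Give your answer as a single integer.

Step 1: enter (8,2), '.' pass, move up to (7,2)
Step 2: enter (7,2), '/' deflects up->right, move right to (7,3)
Step 3: enter (7,3), '.' pass, move right to (7,4)
Step 4: enter (7,4), '.' pass, move right to (7,5)
Step 5: enter (7,5), '/' deflects right->up, move up to (6,5)
Step 6: enter (6,5), '.' pass, move up to (5,5)
Step 7: enter (5,5), '\' deflects up->left, move left to (5,4)
Step 8: enter (5,4), '.' pass, move left to (5,3)
Step 9: enter (5,3), '.' pass, move left to (5,2)
Step 10: enter (5,2), '.' pass, move left to (5,1)
Step 11: enter (5,1), '.' pass, move left to (5,0)
Step 12: enter (5,0), '.' pass, move left to (5,-1)
Step 13: at (5,-1) — EXIT via left edge, pos 5
Path length (cell visits): 12

Answer: 12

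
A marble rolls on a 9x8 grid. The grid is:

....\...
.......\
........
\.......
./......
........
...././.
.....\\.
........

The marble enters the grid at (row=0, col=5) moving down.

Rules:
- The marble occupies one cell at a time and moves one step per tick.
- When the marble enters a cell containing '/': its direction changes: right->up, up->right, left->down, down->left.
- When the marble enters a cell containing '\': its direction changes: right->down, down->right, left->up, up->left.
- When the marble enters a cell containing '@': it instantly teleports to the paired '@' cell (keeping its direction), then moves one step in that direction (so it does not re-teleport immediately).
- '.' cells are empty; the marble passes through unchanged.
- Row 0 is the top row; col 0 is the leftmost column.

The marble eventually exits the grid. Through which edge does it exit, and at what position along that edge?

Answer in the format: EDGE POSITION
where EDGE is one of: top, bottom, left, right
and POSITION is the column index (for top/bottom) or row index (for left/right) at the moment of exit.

Answer: bottom 6

Derivation:
Step 1: enter (0,5), '.' pass, move down to (1,5)
Step 2: enter (1,5), '.' pass, move down to (2,5)
Step 3: enter (2,5), '.' pass, move down to (3,5)
Step 4: enter (3,5), '.' pass, move down to (4,5)
Step 5: enter (4,5), '.' pass, move down to (5,5)
Step 6: enter (5,5), '.' pass, move down to (6,5)
Step 7: enter (6,5), '.' pass, move down to (7,5)
Step 8: enter (7,5), '\' deflects down->right, move right to (7,6)
Step 9: enter (7,6), '\' deflects right->down, move down to (8,6)
Step 10: enter (8,6), '.' pass, move down to (9,6)
Step 11: at (9,6) — EXIT via bottom edge, pos 6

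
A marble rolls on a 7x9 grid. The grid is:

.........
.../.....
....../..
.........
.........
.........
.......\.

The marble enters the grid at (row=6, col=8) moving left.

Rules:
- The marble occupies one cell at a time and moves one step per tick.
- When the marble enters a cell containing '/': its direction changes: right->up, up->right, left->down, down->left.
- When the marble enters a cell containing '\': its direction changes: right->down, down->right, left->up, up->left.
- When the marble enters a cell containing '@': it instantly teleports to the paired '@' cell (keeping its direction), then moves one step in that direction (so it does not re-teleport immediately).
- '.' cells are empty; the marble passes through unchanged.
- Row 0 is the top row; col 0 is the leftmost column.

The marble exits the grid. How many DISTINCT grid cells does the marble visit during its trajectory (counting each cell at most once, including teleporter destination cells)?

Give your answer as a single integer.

Answer: 8

Derivation:
Step 1: enter (6,8), '.' pass, move left to (6,7)
Step 2: enter (6,7), '\' deflects left->up, move up to (5,7)
Step 3: enter (5,7), '.' pass, move up to (4,7)
Step 4: enter (4,7), '.' pass, move up to (3,7)
Step 5: enter (3,7), '.' pass, move up to (2,7)
Step 6: enter (2,7), '.' pass, move up to (1,7)
Step 7: enter (1,7), '.' pass, move up to (0,7)
Step 8: enter (0,7), '.' pass, move up to (-1,7)
Step 9: at (-1,7) — EXIT via top edge, pos 7
Distinct cells visited: 8 (path length 8)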